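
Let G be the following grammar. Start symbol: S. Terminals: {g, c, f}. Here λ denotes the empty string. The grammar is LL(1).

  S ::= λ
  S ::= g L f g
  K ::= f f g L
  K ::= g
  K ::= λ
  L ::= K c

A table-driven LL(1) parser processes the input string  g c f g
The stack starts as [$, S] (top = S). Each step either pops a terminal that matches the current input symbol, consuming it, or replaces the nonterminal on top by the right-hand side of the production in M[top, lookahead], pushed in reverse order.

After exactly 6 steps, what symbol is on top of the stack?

     Stack      Input      Action
  1  $ S        g c f g $  expand S ::= g L f g
  2  $ g f L g  g c f g $  match g
  3  $ g f L    c f g $    expand L ::= K c
  4  $ g f c K  c f g $    expand K ::= λ
  5  $ g f c    c f g $    match c
  6  $ g f      f g $      match f
Stack after step 6: $ g (top = g).

g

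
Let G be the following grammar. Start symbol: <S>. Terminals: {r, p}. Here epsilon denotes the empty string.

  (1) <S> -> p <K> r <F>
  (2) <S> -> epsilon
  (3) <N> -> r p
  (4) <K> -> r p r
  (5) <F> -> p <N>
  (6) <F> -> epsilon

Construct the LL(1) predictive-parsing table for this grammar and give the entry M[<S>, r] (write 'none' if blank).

none

FIRST(<S>): from <S>->p <K> r <F> we get {p}; from <S>->epsilon we get {epsilon}. So FIRST(<S>) = {epsilon, p}.
FIRST(<N>): from <N>->r p we get {r}. So FIRST(<N>) = {r}.
FIRST(<K>): from <K>->r p r we get {r}. So FIRST(<K>) = {r}.
FIRST(<F>): from <F>->p <N> we get {p}; from <F>->epsilon we get {epsilon}. So FIRST(<F>) = {epsilon, p}.
FOLLOW(<S>) includes $ since <S> is the start symbol.
FOLLOW(<S>): <S> appears on no right-hand side. Thus FOLLOW(<S>) = {$}.
For <S> -> p <K> r <F>: FIRST(p <K> r <F>) = {p}, so it goes in M[<S>, t] for t ∈ {p}.
For <S> -> epsilon: FIRST(epsilon) = {epsilon}, so it goes in M[<S>, t] for t ∈ {}; since epsilon ∈ FIRST, also for every t ∈ FOLLOW(<S>) = {$}.
None of these place a production in M[<S>, r].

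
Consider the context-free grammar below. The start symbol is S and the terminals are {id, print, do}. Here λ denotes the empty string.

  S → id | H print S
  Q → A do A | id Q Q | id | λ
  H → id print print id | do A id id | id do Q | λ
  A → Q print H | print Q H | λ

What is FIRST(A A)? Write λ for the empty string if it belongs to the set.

FIRST(H): from H→id print print id we get {id}; from H→do A id id we get {do}; from H→id do Q we get {id}; from H→λ we get {λ}. So FIRST(H) = {λ, do, id}.
FIRST(S): from S→id we get {id}; from S→H print S we get {do, id, print}. So FIRST(S) = {do, id, print}.
FIRST(Q): from Q→A do A we get {do, id, print}; from Q→id Q Q we get {id}; from Q→id we get {id}; from Q→λ we get {λ}. So FIRST(Q) = {λ, do, id, print}.
FIRST(A): from A→Q print H we get {do, id, print}; from A→print Q H we get {print}; from A→λ we get {λ}. So FIRST(A) = {λ, do, id, print}.
FIRST(A A): take FIRST of each symbol in turn, carrying on past any symbol whose FIRST contains λ; result {λ, do, id, print}.

{λ, do, id, print}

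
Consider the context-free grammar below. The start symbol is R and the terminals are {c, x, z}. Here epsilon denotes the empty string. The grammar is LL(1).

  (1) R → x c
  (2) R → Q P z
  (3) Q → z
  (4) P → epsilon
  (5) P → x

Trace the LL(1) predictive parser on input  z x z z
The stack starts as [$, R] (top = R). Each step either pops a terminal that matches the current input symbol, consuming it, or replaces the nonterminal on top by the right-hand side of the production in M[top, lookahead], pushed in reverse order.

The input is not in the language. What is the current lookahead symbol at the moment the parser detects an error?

     Stack    Input      Action
  1  $ R      z x z z $  expand R → Q P z
  2  $ z P Q  z x z z $  expand Q → z
  3  $ z P z  z x z z $  match z
  4  $ z P    x z z $    expand P → x
  5  $ z x    x z z $    match x
  6  $ z      z z $      match z
  7  $        z $        error: stack empty but input remains

z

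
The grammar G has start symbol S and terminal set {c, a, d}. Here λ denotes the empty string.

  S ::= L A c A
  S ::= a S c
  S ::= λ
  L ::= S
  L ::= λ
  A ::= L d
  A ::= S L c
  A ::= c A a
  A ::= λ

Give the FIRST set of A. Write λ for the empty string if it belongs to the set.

FIRST(S): from S::=L A c A we get {a, c, d}; from S::=a S c we get {a}; from S::=λ we get {λ}. So FIRST(S) = {λ, a, c, d}.
FIRST(L): from L::=S we get {λ, a, c, d}; from L::=λ we get {λ}. So FIRST(L) = {λ, a, c, d}.
FIRST(A): from A::=L d we get {a, c, d}; from A::=S L c we get {a, c, d}; from A::=c A a we get {c}; from A::=λ we get {λ}. So FIRST(A) = {λ, a, c, d}.

{λ, a, c, d}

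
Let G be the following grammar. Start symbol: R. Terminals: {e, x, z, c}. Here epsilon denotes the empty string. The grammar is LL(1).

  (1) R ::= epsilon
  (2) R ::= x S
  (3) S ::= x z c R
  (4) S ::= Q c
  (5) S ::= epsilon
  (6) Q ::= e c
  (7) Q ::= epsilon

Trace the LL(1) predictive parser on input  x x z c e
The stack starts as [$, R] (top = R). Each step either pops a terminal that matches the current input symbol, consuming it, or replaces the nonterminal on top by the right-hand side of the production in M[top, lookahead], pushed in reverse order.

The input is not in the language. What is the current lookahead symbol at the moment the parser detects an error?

e

step 1: stack=$ R  input=x x z c e $  — expand R ::= x S
step 2: stack=$ S x  input=x x z c e $  — match x
step 3: stack=$ S  input=x z c e $  — expand S ::= x z c R
step 4: stack=$ R c z x  input=x z c e $  — match x
step 5: stack=$ R c z  input=z c e $  — match z
step 6: stack=$ R c  input=c e $  — match c
step 7: stack=$ R  input=e $  — error: M[R, e] is empty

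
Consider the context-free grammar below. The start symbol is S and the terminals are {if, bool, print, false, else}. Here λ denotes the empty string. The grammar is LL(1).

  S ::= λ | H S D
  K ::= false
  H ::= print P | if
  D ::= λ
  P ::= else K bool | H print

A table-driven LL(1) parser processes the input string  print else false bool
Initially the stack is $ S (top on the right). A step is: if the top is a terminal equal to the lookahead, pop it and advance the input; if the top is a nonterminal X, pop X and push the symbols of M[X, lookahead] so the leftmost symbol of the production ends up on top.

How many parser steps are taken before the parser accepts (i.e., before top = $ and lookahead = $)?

step 1: stack=$ S  input=print else false bool $  — expand S ::= H S D
step 2: stack=$ D S H  input=print else false bool $  — expand H ::= print P
step 3: stack=$ D S P print  input=print else false bool $  — match print
step 4: stack=$ D S P  input=else false bool $  — expand P ::= else K bool
step 5: stack=$ D S bool K else  input=else false bool $  — match else
step 6: stack=$ D S bool K  input=false bool $  — expand K ::= false
step 7: stack=$ D S bool false  input=false bool $  — match false
step 8: stack=$ D S bool  input=bool $  — match bool
step 9: stack=$ D S  input=$  — expand S ::= λ
step 10: stack=$ D  input=$  — expand D ::= λ
Accept reached after 10 steps.

10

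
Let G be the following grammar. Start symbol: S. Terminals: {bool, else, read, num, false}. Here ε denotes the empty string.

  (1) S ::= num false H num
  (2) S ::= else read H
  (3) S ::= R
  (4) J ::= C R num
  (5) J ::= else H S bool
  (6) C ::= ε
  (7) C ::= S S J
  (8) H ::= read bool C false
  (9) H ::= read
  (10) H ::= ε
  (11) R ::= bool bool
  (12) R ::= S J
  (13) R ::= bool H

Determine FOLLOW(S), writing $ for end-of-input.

FIRST(H) = {ε, read}
FIRST(S) = {bool, else, num}  (via R)
FIRST(C) = {ε, bool, else, num}  (via S S J)
FIRST(R) = {bool, else, num}  (via S J)
FIRST(J) = {bool, else, num}  (via C R num)
FOLLOW(S) includes $ since S is the start symbol.
FOLLOW(S): in J::=else H S bool, S is followed by bool with FIRST {bool}; in C::=S S J (occurrence 1), S is followed by S J with FIRST {bool, else, num}; in C::=S S J (occurrence 2), S is followed by J with FIRST {bool, else, num}; in R::=S J, S is followed by J with FIRST {bool, else, num}. Thus FOLLOW(S) = {$, bool, else, num}.
FOLLOW(C): in J::=C R num, C is followed by R num with FIRST {bool, else, num}; in H::=read bool C false, C is followed by false with FIRST {false}. Thus FOLLOW(C) = {bool, else, false, num}.
FOLLOW(R): in S::=R, the suffix after R is empty, so FOLLOW(R) ⊇ FOLLOW(S) = {$, bool, else, num}; in J::=C R num, R is followed by num with FIRST {num}. Thus FOLLOW(R) = {$, bool, else, num}.
FOLLOW(J): in C::=S S J, the suffix after J is empty, so FOLLOW(J) ⊇ FOLLOW(C) = {bool, else, false, num}; in R::=S J, the suffix after J is empty, so FOLLOW(J) ⊇ FOLLOW(R) = {$, bool, else, num}. Thus FOLLOW(J) = {$, bool, else, false, num}.
FOLLOW(H): in S::=num false H num, H is followed by num with FIRST {num}; in S::=else read H, the suffix after H is empty, so FOLLOW(H) ⊇ FOLLOW(S) = {$, bool, else, num}; in J::=else H S bool, H is followed by S bool with FIRST {bool, else, num}; in R::=bool H, the suffix after H is empty, so FOLLOW(H) ⊇ FOLLOW(R) = {$, bool, else, num}. Thus FOLLOW(H) = {$, bool, else, num}.

{$, bool, else, num}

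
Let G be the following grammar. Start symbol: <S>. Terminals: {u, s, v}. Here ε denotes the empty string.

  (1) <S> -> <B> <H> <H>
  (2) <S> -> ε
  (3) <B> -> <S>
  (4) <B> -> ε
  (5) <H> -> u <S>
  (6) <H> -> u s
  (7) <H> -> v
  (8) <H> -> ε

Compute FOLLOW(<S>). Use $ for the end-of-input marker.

{$, u, v}

FIRST(<H>) = {ε, u, v}
FIRST(<S>) = {ε, u, v}  (via <B> <H> <H>)
FIRST(<B>) = {ε, u, v}  (via <S>)
FOLLOW(<S>) includes $ since <S> is the start symbol.
FOLLOW(<S>): in <B>-><S>, the suffix after <S> is empty, so FOLLOW(<S>) ⊇ FOLLOW(<B>) = {$, u, v}; in <H>->u <S>, the suffix after <S> is empty, so FOLLOW(<S>) ⊇ FOLLOW(<H>) = {$, u, v}. Thus FOLLOW(<S>) = {$, u, v}.
FOLLOW(<B>): in <S>-><B> <H> <H>, <B> is followed by <H> <H> with FIRST {ε, u, v}; in <S>-><B> <H> <H>, the suffix after <B> is nullable, so FOLLOW(<B>) ⊇ FOLLOW(<S>) = {$, u, v}. Thus FOLLOW(<B>) = {$, u, v}.
FOLLOW(<H>): in <S>-><B> <H> <H> (occurrence 1), <H> is followed by <H> with FIRST {ε, u, v}; in <S>-><B> <H> <H> (occurrence 1), the suffix after <H> is nullable, so FOLLOW(<H>) ⊇ FOLLOW(<S>) = {$, u, v}; in <S>-><B> <H> <H> (occurrence 2), the suffix after <H> is empty, so FOLLOW(<H>) ⊇ FOLLOW(<S>) = {$, u, v}. Thus FOLLOW(<H>) = {$, u, v}.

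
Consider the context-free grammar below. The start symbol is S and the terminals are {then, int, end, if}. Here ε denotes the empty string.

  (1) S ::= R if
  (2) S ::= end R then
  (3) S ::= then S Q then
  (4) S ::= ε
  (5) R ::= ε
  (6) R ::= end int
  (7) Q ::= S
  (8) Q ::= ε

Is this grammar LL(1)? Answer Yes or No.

FIRST(S) = {ε, end, if, then}
FIRST(R) = {ε, end}
FIRST(Q) = {ε, end, if, then}
FOLLOW(S) = {$, end, if, then}
FOLLOW(R) = {if, then}
FOLLOW(Q) = {then}
Cell M[Q, then] receives both Q ::= S and Q ::= ε — the grammar is not LL(1).

No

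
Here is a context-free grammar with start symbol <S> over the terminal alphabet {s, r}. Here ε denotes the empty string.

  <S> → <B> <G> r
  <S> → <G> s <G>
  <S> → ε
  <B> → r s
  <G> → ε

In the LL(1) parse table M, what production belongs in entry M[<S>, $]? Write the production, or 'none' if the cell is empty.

FIRST(<B>): from <B>→r s we get {r}. So FIRST(<B>) = {r}.
FIRST(<G>): from <G>→ε we get {ε}. So FIRST(<G>) = {ε}.
FIRST(<S>): from <S>→<B> <G> r we get {r}; from <S>→<G> s <G> we get {s}; from <S>→ε we get {ε}. So FIRST(<S>) = {ε, r, s}.
FOLLOW(<S>) includes $ since <S> is the start symbol.
FOLLOW(<S>): <S> appears on no right-hand side. Thus FOLLOW(<S>) = {$}.
For <S> → <B> <G> r: FIRST(<B> <G> r) = {r}, so it goes in M[<S>, t] for t ∈ {r}.
For <S> → <G> s <G>: FIRST(<G> s <G>) = {s}, so it goes in M[<S>, t] for t ∈ {s}.
For <S> → ε: FIRST(ε) = {ε}, so it goes in M[<S>, t] for t ∈ {}; since ε ∈ FIRST, also for every t ∈ FOLLOW(<S>) = {$}.

<S> → ε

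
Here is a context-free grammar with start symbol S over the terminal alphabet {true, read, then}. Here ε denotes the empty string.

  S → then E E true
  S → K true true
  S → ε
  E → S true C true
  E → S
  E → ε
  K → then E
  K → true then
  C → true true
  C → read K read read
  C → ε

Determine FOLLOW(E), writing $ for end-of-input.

FIRST(K): from K→then E we get {then}; from K→true then we get {true}. So FIRST(K) = {then, true}.
FIRST(C): from C→true true we get {true}; from C→read K read read we get {read}; from C→ε we get {ε}. So FIRST(C) = {ε, read, true}.
FIRST(S): from S→then E E true we get {then}; from S→K true true we get {then, true}; from S→ε we get {ε}. So FIRST(S) = {ε, then, true}.
FIRST(E): from E→S true C true we get {then, true}; from E→S we get {ε, then, true}; from E→ε we get {ε}. So FIRST(E) = {ε, then, true}.
FOLLOW(S) includes $ since S is the start symbol.
FOLLOW(K): in S→K true true, K is followed by true true with FIRST {true}; in C→read K read read, K is followed by read read with FIRST {read}. Thus FOLLOW(K) = {read, true}.
FOLLOW(E): in S→then E E true (occurrence 1), E is followed by E true with FIRST {then, true}; in S→then E E true (occurrence 2), E is followed by true with FIRST {true}; in K→then E, the suffix after E is empty, so FOLLOW(E) ⊇ FOLLOW(K) = {read, true}. Thus FOLLOW(E) = {read, then, true}.
FOLLOW(S): in E→S true C true, S is followed by true C true with FIRST {true}; in E→S, the suffix after S is empty, so FOLLOW(S) ⊇ FOLLOW(E) = {read, then, true}. Thus FOLLOW(S) = {$, read, then, true}.
FOLLOW(C): in E→S true C true, C is followed by true with FIRST {true}. Thus FOLLOW(C) = {true}.

{read, then, true}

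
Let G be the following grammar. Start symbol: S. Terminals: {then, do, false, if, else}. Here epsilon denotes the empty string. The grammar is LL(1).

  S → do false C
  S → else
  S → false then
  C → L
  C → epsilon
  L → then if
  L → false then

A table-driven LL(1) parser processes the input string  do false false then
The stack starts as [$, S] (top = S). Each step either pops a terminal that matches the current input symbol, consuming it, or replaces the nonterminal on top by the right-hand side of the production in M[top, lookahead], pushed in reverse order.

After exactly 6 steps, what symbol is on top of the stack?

     Stack         Input                  Action
  1  $ S           do false false then $  expand S → do false C
  2  $ C false do  do false false then $  match do
  3  $ C false     false false then $     match false
  4  $ C           false then $           expand C → L
  5  $ L           false then $           expand L → false then
  6  $ then false  false then $           match false
Stack after step 6: $ then (top = then).

then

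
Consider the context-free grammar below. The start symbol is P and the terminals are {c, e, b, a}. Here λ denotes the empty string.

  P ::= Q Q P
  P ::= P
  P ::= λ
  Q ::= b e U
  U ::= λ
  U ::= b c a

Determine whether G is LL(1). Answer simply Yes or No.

No

FIRST(P) = {λ, b}
FIRST(Q) = {b}
FIRST(U) = {λ, b}
FOLLOW(P) = {$}
FOLLOW(Q) = {$, b}
FOLLOW(U) = {$, b}
Cell M[P, $] receives both P ::= P and P ::= λ — the grammar is not LL(1).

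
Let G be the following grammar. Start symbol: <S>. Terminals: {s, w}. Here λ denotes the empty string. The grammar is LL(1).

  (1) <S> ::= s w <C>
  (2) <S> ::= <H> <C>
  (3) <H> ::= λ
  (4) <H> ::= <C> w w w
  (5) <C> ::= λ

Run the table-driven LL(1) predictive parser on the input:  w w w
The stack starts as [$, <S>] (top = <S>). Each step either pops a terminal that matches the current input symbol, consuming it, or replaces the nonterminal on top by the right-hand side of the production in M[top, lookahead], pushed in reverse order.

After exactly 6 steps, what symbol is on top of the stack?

<C>

step 1: stack=$ <S>  input=w w w $  — expand <S> ::= <H> <C>
step 2: stack=$ <C> <H>  input=w w w $  — expand <H> ::= <C> w w w
step 3: stack=$ <C> w w w <C>  input=w w w $  — expand <C> ::= λ
step 4: stack=$ <C> w w w  input=w w w $  — match w
step 5: stack=$ <C> w w  input=w w $  — match w
step 6: stack=$ <C> w  input=w $  — match w
Stack after step 6: $ <C> (top = <C>).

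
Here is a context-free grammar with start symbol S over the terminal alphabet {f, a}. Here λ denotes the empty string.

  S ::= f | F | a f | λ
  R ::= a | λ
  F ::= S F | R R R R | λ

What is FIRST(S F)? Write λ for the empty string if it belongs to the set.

{λ, a, f}

FIRST(R) = {λ, a}
FIRST(S) = {λ, a, f}  (via F)
FIRST(F) = {λ, a, f}  (via S F, R R R R)
FIRST(S F): take FIRST of each symbol in turn, carrying on past any symbol whose FIRST contains λ; result {λ, a, f}.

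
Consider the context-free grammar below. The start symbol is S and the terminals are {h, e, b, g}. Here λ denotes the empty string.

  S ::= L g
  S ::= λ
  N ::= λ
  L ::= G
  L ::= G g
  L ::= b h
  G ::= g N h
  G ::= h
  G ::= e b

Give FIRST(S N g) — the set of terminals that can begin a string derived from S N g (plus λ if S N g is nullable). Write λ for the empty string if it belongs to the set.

{b, e, g, h}

FIRST(N) = {λ}
FIRST(G) = {e, g, h}
FIRST(L) = {b, e, g, h}  (via G, G g)
FIRST(S) = {λ, b, e, g, h}  (via L g)
FIRST(S N g): take FIRST of each symbol in turn, carrying on past any symbol whose FIRST contains λ; result {b, e, g, h}.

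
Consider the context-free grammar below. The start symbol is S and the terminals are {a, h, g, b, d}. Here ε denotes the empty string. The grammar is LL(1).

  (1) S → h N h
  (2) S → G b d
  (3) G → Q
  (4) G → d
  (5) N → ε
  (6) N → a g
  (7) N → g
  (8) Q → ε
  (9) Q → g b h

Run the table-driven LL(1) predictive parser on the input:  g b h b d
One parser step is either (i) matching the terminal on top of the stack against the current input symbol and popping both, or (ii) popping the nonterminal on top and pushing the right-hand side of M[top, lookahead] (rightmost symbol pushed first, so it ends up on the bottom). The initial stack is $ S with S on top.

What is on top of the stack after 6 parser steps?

b

step 1: stack=$ S  input=g b h b d $  — expand S → G b d
step 2: stack=$ d b G  input=g b h b d $  — expand G → Q
step 3: stack=$ d b Q  input=g b h b d $  — expand Q → g b h
step 4: stack=$ d b h b g  input=g b h b d $  — match g
step 5: stack=$ d b h b  input=b h b d $  — match b
step 6: stack=$ d b h  input=h b d $  — match h
Stack after step 6: $ d b (top = b).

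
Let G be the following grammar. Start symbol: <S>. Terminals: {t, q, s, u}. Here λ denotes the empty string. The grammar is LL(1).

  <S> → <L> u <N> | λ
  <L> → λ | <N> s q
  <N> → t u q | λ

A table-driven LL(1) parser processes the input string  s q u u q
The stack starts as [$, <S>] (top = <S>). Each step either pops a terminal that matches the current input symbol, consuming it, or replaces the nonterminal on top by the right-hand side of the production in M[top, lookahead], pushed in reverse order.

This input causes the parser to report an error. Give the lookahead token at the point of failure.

     Stack            Input        Action
  1  $ <S>            s q u u q $  expand <S> → <L> u <N>
  2  $ <N> u <L>      s q u u q $  expand <L> → <N> s q
  3  $ <N> u q s <N>  s q u u q $  expand <N> → λ
  4  $ <N> u q s      s q u u q $  match s
  5  $ <N> u q        q u u q $    match q
  6  $ <N> u          u u q $      match u
  7  $ <N>            u q $        error: M[<N>, u] is empty

u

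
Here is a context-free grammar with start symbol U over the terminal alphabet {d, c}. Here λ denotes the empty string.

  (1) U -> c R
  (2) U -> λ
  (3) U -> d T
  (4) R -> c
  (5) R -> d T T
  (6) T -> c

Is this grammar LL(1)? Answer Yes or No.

FIRST(U) = {λ, c, d}
FIRST(R) = {c, d}
FIRST(T) = {c}
FOLLOW(U) = {$}
FOLLOW(R) = {$}
FOLLOW(T) = {$, c}
Each cell of M receives at most one production.

Yes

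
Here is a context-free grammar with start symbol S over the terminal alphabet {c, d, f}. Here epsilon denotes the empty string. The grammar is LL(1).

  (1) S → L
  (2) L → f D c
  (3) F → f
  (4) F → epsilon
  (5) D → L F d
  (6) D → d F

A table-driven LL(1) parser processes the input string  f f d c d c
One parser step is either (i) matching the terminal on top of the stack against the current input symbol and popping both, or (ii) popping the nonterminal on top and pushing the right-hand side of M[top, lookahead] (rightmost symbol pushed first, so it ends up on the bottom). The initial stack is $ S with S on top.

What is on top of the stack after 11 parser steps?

      Stack          Input          Action
   1  $ S            f f d c d c $  expand S → L
   2  $ L            f f d c d c $  expand L → f D c
   3  $ c D f        f f d c d c $  match f
   4  $ c D          f d c d c $    expand D → L F d
   5  $ c d F L      f d c d c $    expand L → f D c
   6  $ c d F c D f  f d c d c $    match f
   7  $ c d F c D    d c d c $      expand D → d F
   8  $ c d F c F d  d c d c $      match d
   9  $ c d F c F    c d c $        expand F → epsilon
  10  $ c d F c      c d c $        match c
  11  $ c d F        d c $          expand F → epsilon
Stack after step 11: $ c d (top = d).

d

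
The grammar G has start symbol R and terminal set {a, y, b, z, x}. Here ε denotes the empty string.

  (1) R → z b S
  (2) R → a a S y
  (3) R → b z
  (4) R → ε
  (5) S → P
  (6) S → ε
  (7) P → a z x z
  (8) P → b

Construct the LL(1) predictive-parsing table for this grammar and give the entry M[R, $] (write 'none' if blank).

FIRST(R): from R→z b S we get {z}; from R→a a S y we get {a}; from R→b z we get {b}; from R→ε we get {ε}. So FIRST(R) = {ε, a, b, z}.
FIRST(P): from P→a z x z we get {a}; from P→b we get {b}. So FIRST(P) = {a, b}.
FIRST(S): from S→P we get {a, b}; from S→ε we get {ε}. So FIRST(S) = {ε, a, b}.
FOLLOW(R) includes $ since R is the start symbol.
FOLLOW(R): R appears on no right-hand side. Thus FOLLOW(R) = {$}.
For R → z b S: FIRST(z b S) = {z}, so it goes in M[R, t] for t ∈ {z}.
For R → a a S y: FIRST(a a S y) = {a}, so it goes in M[R, t] for t ∈ {a}.
For R → b z: FIRST(b z) = {b}, so it goes in M[R, t] for t ∈ {b}.
For R → ε: FIRST(ε) = {ε}, so it goes in M[R, t] for t ∈ {}; since ε ∈ FIRST, also for every t ∈ FOLLOW(R) = {$}.

R → ε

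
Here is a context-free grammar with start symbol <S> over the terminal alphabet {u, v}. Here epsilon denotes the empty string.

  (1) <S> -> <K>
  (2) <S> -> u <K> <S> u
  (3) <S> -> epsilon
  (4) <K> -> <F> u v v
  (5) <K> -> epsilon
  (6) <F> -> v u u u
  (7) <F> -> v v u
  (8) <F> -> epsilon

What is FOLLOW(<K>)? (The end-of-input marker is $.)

FIRST(<F>) = {epsilon, v}
FIRST(<K>) = {epsilon, u, v}  (via <F> u v v)
FIRST(<S>) = {epsilon, u, v}  (via <K>)
FOLLOW(<S>) includes $ since <S> is the start symbol.
FOLLOW(<S>): in <S>->u <K> <S> u, <S> is followed by u with FIRST {u}. Thus FOLLOW(<S>) = {$, u}.
FOLLOW(<K>): in <S>-><K>, the suffix after <K> is empty, so FOLLOW(<K>) ⊇ FOLLOW(<S>) = {$, u}; in <S>->u <K> <S> u, <K> is followed by <S> u with FIRST {u, v}. Thus FOLLOW(<K>) = {$, u, v}.
FOLLOW(<F>): in <K>-><F> u v v, <F> is followed by u v v with FIRST {u}. Thus FOLLOW(<F>) = {u}.

{$, u, v}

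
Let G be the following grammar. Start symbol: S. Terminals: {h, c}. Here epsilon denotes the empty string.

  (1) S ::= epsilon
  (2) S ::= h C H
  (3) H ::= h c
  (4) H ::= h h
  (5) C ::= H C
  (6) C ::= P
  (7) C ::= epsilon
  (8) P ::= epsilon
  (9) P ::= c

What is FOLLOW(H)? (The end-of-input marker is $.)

FIRST(S): from S::=epsilon we get {epsilon}; from S::=h C H we get {h}. So FIRST(S) = {epsilon, h}.
FIRST(H): from H::=h c we get {h}; from H::=h h we get {h}. So FIRST(H) = {h}.
FIRST(P): from P::=epsilon we get {epsilon}; from P::=c we get {c}. So FIRST(P) = {epsilon, c}.
FIRST(C): from C::=H C we get {h}; from C::=P we get {epsilon, c}; from C::=epsilon we get {epsilon}. So FIRST(C) = {epsilon, c, h}.
FOLLOW(S) includes $ since S is the start symbol.
FOLLOW(S): S appears on no right-hand side. Thus FOLLOW(S) = {$}.
FOLLOW(C): in S::=h C H, C is followed by H with FIRST {h}; in C::=H C, the suffix after C is empty (adds nothing new). Thus FOLLOW(C) = {h}.
FOLLOW(H): in S::=h C H, the suffix after H is empty, so FOLLOW(H) ⊇ FOLLOW(S) = {$}; in C::=H C, H is followed by C with FIRST {epsilon, c, h}; in C::=H C, the suffix after H is nullable, so FOLLOW(H) ⊇ FOLLOW(C) = {h}. Thus FOLLOW(H) = {$, c, h}.
FOLLOW(P): in C::=P, the suffix after P is empty, so FOLLOW(P) ⊇ FOLLOW(C) = {h}. Thus FOLLOW(P) = {h}.

{$, c, h}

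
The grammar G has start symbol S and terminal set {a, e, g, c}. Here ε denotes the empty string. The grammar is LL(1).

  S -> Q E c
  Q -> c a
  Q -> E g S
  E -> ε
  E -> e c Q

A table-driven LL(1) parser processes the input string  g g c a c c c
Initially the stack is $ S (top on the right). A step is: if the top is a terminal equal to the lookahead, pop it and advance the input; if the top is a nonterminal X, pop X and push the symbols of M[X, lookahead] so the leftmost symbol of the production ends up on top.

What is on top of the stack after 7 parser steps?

g

     Stack            Input            Action
  1  $ S              g g c a c c c $  expand S -> Q E c
  2  $ c E Q          g g c a c c c $  expand Q -> E g S
  3  $ c E S g E      g g c a c c c $  expand E -> ε
  4  $ c E S g        g g c a c c c $  match g
  5  $ c E S          g c a c c c $    expand S -> Q E c
  6  $ c E c E Q      g c a c c c $    expand Q -> E g S
  7  $ c E c E S g E  g c a c c c $    expand E -> ε
Stack after step 7: $ c E c E S g (top = g).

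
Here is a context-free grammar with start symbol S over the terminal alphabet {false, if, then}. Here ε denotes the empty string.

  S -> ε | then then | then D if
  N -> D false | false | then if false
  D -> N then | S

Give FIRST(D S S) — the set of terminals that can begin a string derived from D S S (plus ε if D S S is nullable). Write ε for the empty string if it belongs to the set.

FIRST(S): from S->ε we get {ε}; from S->then then we get {then}; from S->then D if we get {then}. So FIRST(S) = {ε, then}.
FIRST(N): from N->D false we get {false, then}; from N->false we get {false}; from N->then if false we get {then}. So FIRST(N) = {false, then}.
FIRST(D): from D->N then we get {false, then}; from D->S we get {ε, then}. So FIRST(D) = {ε, false, then}.
FIRST(D S S): take FIRST of each symbol in turn, carrying on past any symbol whose FIRST contains ε; result {ε, false, then}.

{ε, false, then}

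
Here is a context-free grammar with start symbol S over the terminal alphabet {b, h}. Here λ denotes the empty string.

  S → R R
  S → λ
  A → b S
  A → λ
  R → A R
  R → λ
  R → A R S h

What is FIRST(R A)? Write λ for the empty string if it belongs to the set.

{λ, b, h}

FIRST(A): from A→b S we get {b}; from A→λ we get {λ}. So FIRST(A) = {λ, b}.
FIRST(S): from S→R R we get {λ, b, h}; from S→λ we get {λ}. So FIRST(S) = {λ, b, h}.
FIRST(R): from R→A R we get {λ, b, h}; from R→λ we get {λ}; from R→A R S h we get {b, h}. So FIRST(R) = {λ, b, h}.
FIRST(R A): take FIRST of each symbol in turn, carrying on past any symbol whose FIRST contains λ; result {λ, b, h}.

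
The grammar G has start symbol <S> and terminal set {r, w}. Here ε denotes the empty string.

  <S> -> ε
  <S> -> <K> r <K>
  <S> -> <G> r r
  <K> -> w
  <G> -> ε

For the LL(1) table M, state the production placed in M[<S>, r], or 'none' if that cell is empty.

FIRST(<K>) = {w}
FIRST(<G>) = {ε}
FIRST(<S>) = {ε, r, w}  (via <K> r <K>, <G> r r)
FOLLOW(<S>) includes $ since <S> is the start symbol.
FOLLOW(<S>): <S> appears on no right-hand side. Thus FOLLOW(<S>) = {$}.
For <S> -> ε: FIRST(ε) = {ε}, so it goes in M[<S>, t] for t ∈ {}; since ε ∈ FIRST, also for every t ∈ FOLLOW(<S>) = {$}.
For <S> -> <K> r <K>: FIRST(<K> r <K>) = {w}, so it goes in M[<S>, t] for t ∈ {w}.
For <S> -> <G> r r: FIRST(<G> r r) = {r}, so it goes in M[<S>, t] for t ∈ {r}.

<S> -> <G> r r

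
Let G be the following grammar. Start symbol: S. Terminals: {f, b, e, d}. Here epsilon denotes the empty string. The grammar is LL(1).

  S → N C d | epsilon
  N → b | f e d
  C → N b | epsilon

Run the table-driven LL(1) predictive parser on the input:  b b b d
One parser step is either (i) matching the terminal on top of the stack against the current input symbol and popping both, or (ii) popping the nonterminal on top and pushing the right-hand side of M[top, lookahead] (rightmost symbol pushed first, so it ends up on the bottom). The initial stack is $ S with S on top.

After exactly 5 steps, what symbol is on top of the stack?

step 1: stack=$ S  input=b b b d $  — expand S → N C d
step 2: stack=$ d C N  input=b b b d $  — expand N → b
step 3: stack=$ d C b  input=b b b d $  — match b
step 4: stack=$ d C  input=b b d $  — expand C → N b
step 5: stack=$ d b N  input=b b d $  — expand N → b
Stack after step 5: $ d b b (top = b).

b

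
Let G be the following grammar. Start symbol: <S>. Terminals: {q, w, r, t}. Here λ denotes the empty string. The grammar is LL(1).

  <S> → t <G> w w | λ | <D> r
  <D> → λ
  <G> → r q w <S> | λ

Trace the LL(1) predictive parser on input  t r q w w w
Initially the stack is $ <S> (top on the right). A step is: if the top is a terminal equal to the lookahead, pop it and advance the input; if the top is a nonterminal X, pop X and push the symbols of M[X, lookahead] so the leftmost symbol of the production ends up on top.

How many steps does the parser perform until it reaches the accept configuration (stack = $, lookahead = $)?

step 1: stack=$ <S>  input=t r q w w w $  — expand <S> → t <G> w w
step 2: stack=$ w w <G> t  input=t r q w w w $  — match t
step 3: stack=$ w w <G>  input=r q w w w $  — expand <G> → r q w <S>
step 4: stack=$ w w <S> w q r  input=r q w w w $  — match r
step 5: stack=$ w w <S> w q  input=q w w w $  — match q
step 6: stack=$ w w <S> w  input=w w w $  — match w
step 7: stack=$ w w <S>  input=w w $  — expand <S> → λ
step 8: stack=$ w w  input=w w $  — match w
step 9: stack=$ w  input=w $  — match w
Accept reached after 9 steps.

9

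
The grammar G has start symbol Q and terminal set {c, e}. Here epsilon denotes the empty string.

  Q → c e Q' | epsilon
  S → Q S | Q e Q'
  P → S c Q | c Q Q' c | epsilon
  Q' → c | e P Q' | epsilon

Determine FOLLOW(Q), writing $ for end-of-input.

FIRST(Q) = {epsilon, c}
FIRST(Q') = {epsilon, c, e}
FIRST(S) = {c, e}  (via Q S, Q e Q')
FIRST(P) = {epsilon, c, e}  (via S c Q)
FOLLOW(Q) includes $ since Q is the start symbol.
FOLLOW(S): in S→Q S, the suffix after S is empty (adds nothing new); in P→S c Q, S is followed by c Q with FIRST {c}. Thus FOLLOW(S) = {c}.
FOLLOW(Q): in S→Q S, Q is followed by S with FIRST {c, e}; in S→Q e Q', Q is followed by e Q' with FIRST {e}; in P→S c Q, the suffix after Q is empty, so FOLLOW(Q) ⊇ FOLLOW(P) = {$, c, e}; in P→c Q Q' c, Q is followed by Q' c with FIRST {c, e}. Thus FOLLOW(Q) = {$, c, e}.
FOLLOW(Q'): in Q→c e Q', the suffix after Q' is empty, so FOLLOW(Q') ⊇ FOLLOW(Q) = {$, c, e}; in S→Q e Q', the suffix after Q' is empty, so FOLLOW(Q') ⊇ FOLLOW(S) = {c}; in P→c Q Q' c, Q' is followed by c with FIRST {c}; in Q'→e P Q', the suffix after Q' is empty (adds nothing new). Thus FOLLOW(Q') = {$, c, e}.
FOLLOW(P): in Q'→e P Q', P is followed by Q' with FIRST {epsilon, c, e}; in Q'→e P Q', the suffix after P is nullable, so FOLLOW(P) ⊇ FOLLOW(Q') = {$, c, e}. Thus FOLLOW(P) = {$, c, e}.

{$, c, e}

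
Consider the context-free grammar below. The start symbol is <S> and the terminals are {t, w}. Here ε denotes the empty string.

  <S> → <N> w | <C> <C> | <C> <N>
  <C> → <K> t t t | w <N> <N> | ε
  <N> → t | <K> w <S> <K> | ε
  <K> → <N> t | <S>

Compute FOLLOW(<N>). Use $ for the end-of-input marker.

{$, t, w}

FIRST(<S>) = {ε, t, w}  (via <N> w, <C> <C>, <C> <N>)
FIRST(<C>) = {ε, t, w}  (via <K> t t t)
FIRST(<N>) = {ε, t, w}  (via <K> w <S> <K>)
FIRST(<K>) = {ε, t, w}  (via <N> t, <S>)
FOLLOW(<S>) includes $ since <S> is the start symbol.
FOLLOW(<S>): in <N>→<K> w <S> <K>, <S> is followed by <K> with FIRST {ε, t, w}; in <N>→<K> w <S> <K>, the suffix after <S> is nullable, so FOLLOW(<S>) ⊇ FOLLOW(<N>) = {$, t, w}; in <K>→<S>, the suffix after <S> is empty, so FOLLOW(<S>) ⊇ FOLLOW(<K>) = {$, t, w}. Thus FOLLOW(<S>) = {$, t, w}.
FOLLOW(<C>): in <S>→<C> <C> (occurrence 1), <C> is followed by <C> with FIRST {ε, t, w}; in <S>→<C> <C> (occurrence 1), the suffix after <C> is nullable, so FOLLOW(<C>) ⊇ FOLLOW(<S>) = {$, t, w}; in <S>→<C> <C> (occurrence 2), the suffix after <C> is empty, so FOLLOW(<C>) ⊇ FOLLOW(<S>) = {$, t, w}; in <S>→<C> <N>, <C> is followed by <N> with FIRST {ε, t, w}; in <S>→<C> <N>, the suffix after <C> is nullable, so FOLLOW(<C>) ⊇ FOLLOW(<S>) = {$, t, w}. Thus FOLLOW(<C>) = {$, t, w}.
FOLLOW(<N>): in <S>→<N> w, <N> is followed by w with FIRST {w}; in <S>→<C> <N>, the suffix after <N> is empty, so FOLLOW(<N>) ⊇ FOLLOW(<S>) = {$, t, w}; in <C>→w <N> <N> (occurrence 1), <N> is followed by <N> with FIRST {ε, t, w}; in <C>→w <N> <N> (occurrence 1), the suffix after <N> is nullable, so FOLLOW(<N>) ⊇ FOLLOW(<C>) = {$, t, w}; in <C>→w <N> <N> (occurrence 2), the suffix after <N> is empty, so FOLLOW(<N>) ⊇ FOLLOW(<C>) = {$, t, w}; in <K>→<N> t, <N> is followed by t with FIRST {t}. Thus FOLLOW(<N>) = {$, t, w}.
FOLLOW(<K>): in <C>→<K> t t t, <K> is followed by t t t with FIRST {t}; in <N>→<K> w <S> <K> (occurrence 1), <K> is followed by w <S> <K> with FIRST {w}; in <N>→<K> w <S> <K> (occurrence 2), the suffix after <K> is empty, so FOLLOW(<K>) ⊇ FOLLOW(<N>) = {$, t, w}. Thus FOLLOW(<K>) = {$, t, w}.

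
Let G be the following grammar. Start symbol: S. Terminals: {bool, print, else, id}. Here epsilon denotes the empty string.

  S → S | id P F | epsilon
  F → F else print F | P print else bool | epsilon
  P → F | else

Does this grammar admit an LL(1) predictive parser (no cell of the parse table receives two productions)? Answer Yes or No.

FIRST(S) = {epsilon, id}
FIRST(F) = {epsilon, else, print}
FIRST(P) = {epsilon, else, print}
FOLLOW(S) = {$}
FOLLOW(F) = {$, else, print}
FOLLOW(P) = {$, else, print}
Cell M[F, else] receives both F → F else print F and F → P print else bool and F → epsilon — the grammar is not LL(1).

No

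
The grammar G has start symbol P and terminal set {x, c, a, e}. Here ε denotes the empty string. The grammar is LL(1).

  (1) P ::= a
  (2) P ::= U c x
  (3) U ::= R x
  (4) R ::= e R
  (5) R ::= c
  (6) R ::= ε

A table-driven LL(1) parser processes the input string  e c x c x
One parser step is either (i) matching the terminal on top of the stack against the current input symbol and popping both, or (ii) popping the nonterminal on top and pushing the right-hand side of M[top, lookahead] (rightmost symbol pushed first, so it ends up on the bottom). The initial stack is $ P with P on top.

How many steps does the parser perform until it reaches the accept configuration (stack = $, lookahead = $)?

     Stack        Input        Action
  1  $ P          e c x c x $  expand P ::= U c x
  2  $ x c U      e c x c x $  expand U ::= R x
  3  $ x c x R    e c x c x $  expand R ::= e R
  4  $ x c x R e  e c x c x $  match e
  5  $ x c x R    c x c x $    expand R ::= c
  6  $ x c x c    c x c x $    match c
  7  $ x c x      x c x $      match x
  8  $ x c        c x $        match c
  9  $ x          x $          match x
Accept reached after 9 steps.

9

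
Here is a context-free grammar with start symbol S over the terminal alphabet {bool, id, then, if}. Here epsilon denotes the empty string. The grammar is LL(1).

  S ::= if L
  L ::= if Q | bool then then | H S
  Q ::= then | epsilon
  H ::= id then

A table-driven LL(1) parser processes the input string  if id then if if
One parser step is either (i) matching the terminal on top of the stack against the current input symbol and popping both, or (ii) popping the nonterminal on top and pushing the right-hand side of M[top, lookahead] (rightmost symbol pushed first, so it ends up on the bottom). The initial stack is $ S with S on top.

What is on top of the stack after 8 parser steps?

L

     Stack        Input               Action
  1  $ S          if id then if if $  expand S ::= if L
  2  $ L if       if id then if if $  match if
  3  $ L          id then if if $     expand L ::= H S
  4  $ S H        id then if if $     expand H ::= id then
  5  $ S then id  id then if if $     match id
  6  $ S then     then if if $        match then
  7  $ S          if if $             expand S ::= if L
  8  $ L if       if if $             match if
Stack after step 8: $ L (top = L).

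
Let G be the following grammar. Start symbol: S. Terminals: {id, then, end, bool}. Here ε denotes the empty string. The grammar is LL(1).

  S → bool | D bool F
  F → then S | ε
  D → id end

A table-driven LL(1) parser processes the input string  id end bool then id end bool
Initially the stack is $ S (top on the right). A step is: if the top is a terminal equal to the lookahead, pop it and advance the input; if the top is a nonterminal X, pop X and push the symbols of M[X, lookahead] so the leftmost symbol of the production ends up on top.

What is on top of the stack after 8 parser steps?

step 1: stack=$ S  input=id end bool then id end bool $  — expand S → D bool F
step 2: stack=$ F bool D  input=id end bool then id end bool $  — expand D → id end
step 3: stack=$ F bool end id  input=id end bool then id end bool $  — match id
step 4: stack=$ F bool end  input=end bool then id end bool $  — match end
step 5: stack=$ F bool  input=bool then id end bool $  — match bool
step 6: stack=$ F  input=then id end bool $  — expand F → then S
step 7: stack=$ S then  input=then id end bool $  — match then
step 8: stack=$ S  input=id end bool $  — expand S → D bool F
Stack after step 8: $ F bool D (top = D).

D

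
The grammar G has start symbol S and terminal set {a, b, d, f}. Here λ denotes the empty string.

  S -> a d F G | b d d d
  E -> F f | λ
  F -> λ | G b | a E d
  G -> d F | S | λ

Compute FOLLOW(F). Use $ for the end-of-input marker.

FIRST(S) = {a, b}
FIRST(G) = {λ, a, b, d}  (via S)
FIRST(F) = {λ, a, b, d}  (via G b)
FIRST(E) = {λ, a, b, d, f}  (via F f)
FOLLOW(S) includes $ since S is the start symbol.
FOLLOW(E): in F->a E d, E is followed by d with FIRST {d}. Thus FOLLOW(E) = {d}.
FOLLOW(S): in G->S, the suffix after S is empty, so FOLLOW(S) ⊇ FOLLOW(G) = {$, b}. Thus FOLLOW(S) = {$, b}.
FOLLOW(G): in S->a d F G, the suffix after G is empty, so FOLLOW(G) ⊇ FOLLOW(S) = {$, b}; in F->G b, G is followed by b with FIRST {b}. Thus FOLLOW(G) = {$, b}.
FOLLOW(F): in S->a d F G, F is followed by G with FIRST {λ, a, b, d}; in S->a d F G, the suffix after F is nullable, so FOLLOW(F) ⊇ FOLLOW(S) = {$, b}; in E->F f, F is followed by f with FIRST {f}; in G->d F, the suffix after F is empty, so FOLLOW(F) ⊇ FOLLOW(G) = {$, b}. Thus FOLLOW(F) = {$, a, b, d, f}.

{$, a, b, d, f}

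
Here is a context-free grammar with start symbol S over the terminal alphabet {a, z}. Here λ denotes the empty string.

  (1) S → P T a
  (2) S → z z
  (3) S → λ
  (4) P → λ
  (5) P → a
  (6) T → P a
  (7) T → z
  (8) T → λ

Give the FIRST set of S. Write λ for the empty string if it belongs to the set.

FIRST(P) = {λ, a}
FIRST(T) = {λ, a, z}  (via P a)
FIRST(S) = {λ, a, z}  (via P T a)

{λ, a, z}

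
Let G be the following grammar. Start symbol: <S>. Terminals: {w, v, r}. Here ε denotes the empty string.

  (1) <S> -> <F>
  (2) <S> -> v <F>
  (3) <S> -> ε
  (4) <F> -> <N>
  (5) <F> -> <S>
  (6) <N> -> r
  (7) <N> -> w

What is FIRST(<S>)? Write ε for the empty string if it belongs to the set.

{ε, r, v, w}

FIRST(<N>) = {r, w}
FIRST(<S>) = {ε, r, v, w}  (via <F>)
FIRST(<F>) = {ε, r, v, w}  (via <N>, <S>)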